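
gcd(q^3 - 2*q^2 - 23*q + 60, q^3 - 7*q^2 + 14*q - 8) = q - 4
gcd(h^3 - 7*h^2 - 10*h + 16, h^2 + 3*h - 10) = 1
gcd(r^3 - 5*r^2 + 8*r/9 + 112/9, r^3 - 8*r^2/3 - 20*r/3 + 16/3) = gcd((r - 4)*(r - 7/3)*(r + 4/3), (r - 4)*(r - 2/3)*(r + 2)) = r - 4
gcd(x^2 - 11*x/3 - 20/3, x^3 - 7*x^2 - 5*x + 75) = x - 5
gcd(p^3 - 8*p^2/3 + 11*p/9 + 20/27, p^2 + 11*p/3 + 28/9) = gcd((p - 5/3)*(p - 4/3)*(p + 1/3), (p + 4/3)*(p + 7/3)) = 1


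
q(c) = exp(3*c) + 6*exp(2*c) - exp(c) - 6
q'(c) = 3*exp(3*c) + 12*exp(2*c) - exp(c)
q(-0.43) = -3.84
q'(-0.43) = 5.25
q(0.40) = 9.18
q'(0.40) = 35.18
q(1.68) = 315.84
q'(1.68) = 803.51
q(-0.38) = -3.56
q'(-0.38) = 5.89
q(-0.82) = -5.19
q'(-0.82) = 2.14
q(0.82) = 34.37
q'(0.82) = 94.71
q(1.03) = 60.25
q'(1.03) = 157.28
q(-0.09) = -1.14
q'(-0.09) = 11.40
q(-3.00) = -6.03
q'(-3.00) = -0.02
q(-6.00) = -6.00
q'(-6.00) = 0.00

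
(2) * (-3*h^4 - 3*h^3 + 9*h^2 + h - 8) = -6*h^4 - 6*h^3 + 18*h^2 + 2*h - 16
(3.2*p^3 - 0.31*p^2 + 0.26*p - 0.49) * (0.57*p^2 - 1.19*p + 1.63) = 1.824*p^5 - 3.9847*p^4 + 5.7331*p^3 - 1.094*p^2 + 1.0069*p - 0.7987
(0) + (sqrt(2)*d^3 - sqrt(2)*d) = sqrt(2)*d^3 - sqrt(2)*d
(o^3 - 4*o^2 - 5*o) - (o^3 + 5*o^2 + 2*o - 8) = -9*o^2 - 7*o + 8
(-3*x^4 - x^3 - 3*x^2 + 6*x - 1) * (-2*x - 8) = 6*x^5 + 26*x^4 + 14*x^3 + 12*x^2 - 46*x + 8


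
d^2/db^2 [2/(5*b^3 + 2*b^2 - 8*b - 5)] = 4*(-(15*b + 2)*(5*b^3 + 2*b^2 - 8*b - 5) + (15*b^2 + 4*b - 8)^2)/(5*b^3 + 2*b^2 - 8*b - 5)^3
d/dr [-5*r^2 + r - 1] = 1 - 10*r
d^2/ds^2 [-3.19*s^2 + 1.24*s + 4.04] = -6.38000000000000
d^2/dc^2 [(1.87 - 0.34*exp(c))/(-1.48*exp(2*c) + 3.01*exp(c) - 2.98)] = (0.744736000000001*exp(4*c) - 14.86956*exp(3*c) + 15.994212*exp(2*c) + 19.097137*exp(c) - 13.75419)*exp(c)/(3.241792*exp(6*c) - 19.779312*exp(5*c) + 59.80902*exp(4*c) - 106.922725*exp(3*c) + 120.42627*exp(2*c) - 80.190012*exp(c) + 26.463592)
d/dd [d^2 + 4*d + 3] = 2*d + 4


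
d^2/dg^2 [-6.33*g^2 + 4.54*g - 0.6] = -12.6600000000000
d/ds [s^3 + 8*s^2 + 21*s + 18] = 3*s^2 + 16*s + 21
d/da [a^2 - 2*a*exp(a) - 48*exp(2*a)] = -2*a*exp(a) + 2*a - 96*exp(2*a) - 2*exp(a)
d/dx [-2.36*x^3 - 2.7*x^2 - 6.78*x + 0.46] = -7.08*x^2 - 5.4*x - 6.78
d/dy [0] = 0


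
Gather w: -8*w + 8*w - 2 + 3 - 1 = 0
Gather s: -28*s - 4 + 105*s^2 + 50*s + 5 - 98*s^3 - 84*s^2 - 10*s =-98*s^3 + 21*s^2 + 12*s + 1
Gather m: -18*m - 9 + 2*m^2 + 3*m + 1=2*m^2 - 15*m - 8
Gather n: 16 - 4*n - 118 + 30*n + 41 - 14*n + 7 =12*n - 54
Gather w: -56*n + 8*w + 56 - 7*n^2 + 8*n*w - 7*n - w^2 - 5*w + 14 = -7*n^2 - 63*n - w^2 + w*(8*n + 3) + 70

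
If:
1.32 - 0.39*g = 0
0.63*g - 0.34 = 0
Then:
No Solution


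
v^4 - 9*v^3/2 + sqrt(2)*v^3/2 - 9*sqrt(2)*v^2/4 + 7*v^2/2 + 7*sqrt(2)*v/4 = v*(v - 7/2)*(v - 1)*(v + sqrt(2)/2)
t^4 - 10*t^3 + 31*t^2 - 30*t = t*(t - 5)*(t - 3)*(t - 2)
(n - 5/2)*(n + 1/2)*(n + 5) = n^3 + 3*n^2 - 45*n/4 - 25/4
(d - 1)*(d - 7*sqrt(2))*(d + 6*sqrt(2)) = d^3 - sqrt(2)*d^2 - d^2 - 84*d + sqrt(2)*d + 84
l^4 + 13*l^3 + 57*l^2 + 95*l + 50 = (l + 1)*(l + 2)*(l + 5)^2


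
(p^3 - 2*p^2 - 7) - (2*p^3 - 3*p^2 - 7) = -p^3 + p^2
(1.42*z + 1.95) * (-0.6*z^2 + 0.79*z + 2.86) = -0.852*z^3 - 0.0482*z^2 + 5.6017*z + 5.577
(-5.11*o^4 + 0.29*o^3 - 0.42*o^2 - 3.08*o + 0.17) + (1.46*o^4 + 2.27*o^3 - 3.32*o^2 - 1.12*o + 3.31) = -3.65*o^4 + 2.56*o^3 - 3.74*o^2 - 4.2*o + 3.48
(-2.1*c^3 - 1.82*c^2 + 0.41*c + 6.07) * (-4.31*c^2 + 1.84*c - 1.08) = 9.051*c^5 + 3.9802*c^4 - 2.8479*c^3 - 23.4417*c^2 + 10.726*c - 6.5556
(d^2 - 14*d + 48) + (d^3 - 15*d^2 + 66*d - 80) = d^3 - 14*d^2 + 52*d - 32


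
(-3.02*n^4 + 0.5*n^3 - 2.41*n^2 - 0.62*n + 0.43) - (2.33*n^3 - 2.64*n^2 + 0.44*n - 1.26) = -3.02*n^4 - 1.83*n^3 + 0.23*n^2 - 1.06*n + 1.69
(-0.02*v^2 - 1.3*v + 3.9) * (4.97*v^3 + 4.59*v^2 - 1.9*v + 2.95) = -0.0994*v^5 - 6.5528*v^4 + 13.454*v^3 + 20.312*v^2 - 11.245*v + 11.505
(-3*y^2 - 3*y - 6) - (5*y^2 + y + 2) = -8*y^2 - 4*y - 8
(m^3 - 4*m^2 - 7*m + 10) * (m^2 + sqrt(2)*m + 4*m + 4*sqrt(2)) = m^5 + sqrt(2)*m^4 - 23*m^3 - 23*sqrt(2)*m^2 - 18*m^2 - 18*sqrt(2)*m + 40*m + 40*sqrt(2)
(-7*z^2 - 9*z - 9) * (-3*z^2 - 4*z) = 21*z^4 + 55*z^3 + 63*z^2 + 36*z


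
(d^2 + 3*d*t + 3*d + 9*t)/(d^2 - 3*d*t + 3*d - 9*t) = (-d - 3*t)/(-d + 3*t)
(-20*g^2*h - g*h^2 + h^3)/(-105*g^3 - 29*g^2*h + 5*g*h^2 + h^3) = h*(4*g + h)/(21*g^2 + 10*g*h + h^2)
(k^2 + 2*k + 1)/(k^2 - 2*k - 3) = (k + 1)/(k - 3)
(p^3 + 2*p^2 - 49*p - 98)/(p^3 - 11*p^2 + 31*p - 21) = (p^2 + 9*p + 14)/(p^2 - 4*p + 3)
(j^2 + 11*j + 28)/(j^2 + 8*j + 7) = (j + 4)/(j + 1)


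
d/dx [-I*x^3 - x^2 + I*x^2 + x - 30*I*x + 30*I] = -3*I*x^2 - 2*x*(1 - I) + 1 - 30*I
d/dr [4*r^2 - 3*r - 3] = 8*r - 3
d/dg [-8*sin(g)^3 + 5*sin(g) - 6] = -cos(g) + 6*cos(3*g)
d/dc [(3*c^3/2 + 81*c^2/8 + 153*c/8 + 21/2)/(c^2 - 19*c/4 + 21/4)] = 3*(16*c^4 - 152*c^3 - 465*c^2 + 910*c + 1603)/(2*(16*c^4 - 152*c^3 + 529*c^2 - 798*c + 441))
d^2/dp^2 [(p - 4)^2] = 2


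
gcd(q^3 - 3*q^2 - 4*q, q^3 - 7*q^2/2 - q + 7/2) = q + 1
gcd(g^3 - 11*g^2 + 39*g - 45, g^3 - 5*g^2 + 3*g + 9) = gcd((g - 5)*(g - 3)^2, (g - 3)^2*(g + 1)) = g^2 - 6*g + 9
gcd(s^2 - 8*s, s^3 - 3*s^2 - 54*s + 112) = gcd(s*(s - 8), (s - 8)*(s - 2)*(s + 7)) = s - 8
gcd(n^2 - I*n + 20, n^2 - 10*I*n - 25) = n - 5*I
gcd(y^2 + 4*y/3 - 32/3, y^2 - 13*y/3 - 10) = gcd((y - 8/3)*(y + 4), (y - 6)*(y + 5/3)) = 1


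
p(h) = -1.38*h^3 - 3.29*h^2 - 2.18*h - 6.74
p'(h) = -4.14*h^2 - 6.58*h - 2.18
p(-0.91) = -6.44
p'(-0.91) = 0.38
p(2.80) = -68.93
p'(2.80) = -53.06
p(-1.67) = -5.85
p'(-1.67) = -2.74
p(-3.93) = 34.78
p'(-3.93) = -40.26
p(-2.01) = -4.44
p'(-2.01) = -5.68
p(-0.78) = -6.39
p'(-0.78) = 0.43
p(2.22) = -42.89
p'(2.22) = -37.19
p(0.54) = -9.09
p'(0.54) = -6.94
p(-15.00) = 3943.21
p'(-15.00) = -834.98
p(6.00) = -436.34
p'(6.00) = -190.70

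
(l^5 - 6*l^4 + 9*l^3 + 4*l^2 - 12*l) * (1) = l^5 - 6*l^4 + 9*l^3 + 4*l^2 - 12*l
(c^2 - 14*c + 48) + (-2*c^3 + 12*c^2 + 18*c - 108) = -2*c^3 + 13*c^2 + 4*c - 60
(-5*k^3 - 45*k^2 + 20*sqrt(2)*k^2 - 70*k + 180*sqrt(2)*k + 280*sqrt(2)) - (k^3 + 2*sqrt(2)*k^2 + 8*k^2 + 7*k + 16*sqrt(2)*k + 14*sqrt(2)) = -6*k^3 - 53*k^2 + 18*sqrt(2)*k^2 - 77*k + 164*sqrt(2)*k + 266*sqrt(2)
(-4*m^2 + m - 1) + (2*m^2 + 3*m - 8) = -2*m^2 + 4*m - 9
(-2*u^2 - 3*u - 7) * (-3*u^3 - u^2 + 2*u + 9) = 6*u^5 + 11*u^4 + 20*u^3 - 17*u^2 - 41*u - 63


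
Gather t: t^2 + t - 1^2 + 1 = t^2 + t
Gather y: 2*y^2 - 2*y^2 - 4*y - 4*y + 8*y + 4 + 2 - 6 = 0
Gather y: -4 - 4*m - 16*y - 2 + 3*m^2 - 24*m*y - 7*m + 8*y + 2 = 3*m^2 - 11*m + y*(-24*m - 8) - 4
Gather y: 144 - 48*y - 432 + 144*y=96*y - 288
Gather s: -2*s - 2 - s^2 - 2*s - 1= -s^2 - 4*s - 3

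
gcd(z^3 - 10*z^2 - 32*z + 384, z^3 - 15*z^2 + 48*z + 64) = z^2 - 16*z + 64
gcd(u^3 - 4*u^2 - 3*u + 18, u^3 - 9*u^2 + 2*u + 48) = u^2 - u - 6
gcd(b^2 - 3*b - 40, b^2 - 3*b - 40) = b^2 - 3*b - 40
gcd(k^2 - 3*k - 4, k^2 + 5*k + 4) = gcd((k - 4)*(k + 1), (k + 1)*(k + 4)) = k + 1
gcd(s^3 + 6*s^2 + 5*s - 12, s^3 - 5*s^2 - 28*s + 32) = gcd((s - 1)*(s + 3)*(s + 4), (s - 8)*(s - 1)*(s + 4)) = s^2 + 3*s - 4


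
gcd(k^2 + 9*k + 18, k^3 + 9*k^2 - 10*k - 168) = k + 6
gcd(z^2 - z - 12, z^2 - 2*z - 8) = z - 4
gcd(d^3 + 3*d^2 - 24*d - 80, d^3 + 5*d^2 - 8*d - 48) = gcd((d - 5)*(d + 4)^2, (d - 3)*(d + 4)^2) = d^2 + 8*d + 16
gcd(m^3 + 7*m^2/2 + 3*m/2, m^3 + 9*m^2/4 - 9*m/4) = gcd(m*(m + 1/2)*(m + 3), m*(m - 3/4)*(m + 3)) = m^2 + 3*m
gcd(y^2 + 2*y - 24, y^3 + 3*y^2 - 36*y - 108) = y + 6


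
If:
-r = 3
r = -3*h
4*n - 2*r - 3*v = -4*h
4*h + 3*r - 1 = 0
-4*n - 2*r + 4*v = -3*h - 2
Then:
No Solution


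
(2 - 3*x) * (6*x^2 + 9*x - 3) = -18*x^3 - 15*x^2 + 27*x - 6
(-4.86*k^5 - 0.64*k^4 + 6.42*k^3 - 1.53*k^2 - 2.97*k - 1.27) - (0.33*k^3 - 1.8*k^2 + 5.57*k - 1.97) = -4.86*k^5 - 0.64*k^4 + 6.09*k^3 + 0.27*k^2 - 8.54*k + 0.7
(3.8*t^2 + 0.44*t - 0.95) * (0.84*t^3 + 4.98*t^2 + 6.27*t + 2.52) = 3.192*t^5 + 19.2936*t^4 + 25.2192*t^3 + 7.6038*t^2 - 4.8477*t - 2.394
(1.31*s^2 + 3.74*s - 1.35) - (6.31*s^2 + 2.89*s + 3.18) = -5.0*s^2 + 0.85*s - 4.53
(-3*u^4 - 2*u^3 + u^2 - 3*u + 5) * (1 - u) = 3*u^5 - u^4 - 3*u^3 + 4*u^2 - 8*u + 5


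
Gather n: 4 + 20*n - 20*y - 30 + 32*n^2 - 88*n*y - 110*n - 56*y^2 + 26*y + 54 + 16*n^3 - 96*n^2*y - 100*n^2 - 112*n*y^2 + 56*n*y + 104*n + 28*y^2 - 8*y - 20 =16*n^3 + n^2*(-96*y - 68) + n*(-112*y^2 - 32*y + 14) - 28*y^2 - 2*y + 8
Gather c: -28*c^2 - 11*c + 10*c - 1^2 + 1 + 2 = -28*c^2 - c + 2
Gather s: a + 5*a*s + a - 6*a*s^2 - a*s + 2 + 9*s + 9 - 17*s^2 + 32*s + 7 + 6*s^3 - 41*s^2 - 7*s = 2*a + 6*s^3 + s^2*(-6*a - 58) + s*(4*a + 34) + 18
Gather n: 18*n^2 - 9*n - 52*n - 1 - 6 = 18*n^2 - 61*n - 7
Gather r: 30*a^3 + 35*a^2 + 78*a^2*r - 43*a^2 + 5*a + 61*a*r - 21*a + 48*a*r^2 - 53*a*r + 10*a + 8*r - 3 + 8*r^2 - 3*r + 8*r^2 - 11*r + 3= 30*a^3 - 8*a^2 - 6*a + r^2*(48*a + 16) + r*(78*a^2 + 8*a - 6)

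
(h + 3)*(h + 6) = h^2 + 9*h + 18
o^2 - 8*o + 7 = (o - 7)*(o - 1)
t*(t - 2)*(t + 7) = t^3 + 5*t^2 - 14*t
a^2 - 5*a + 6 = (a - 3)*(a - 2)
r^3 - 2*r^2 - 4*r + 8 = (r - 2)^2*(r + 2)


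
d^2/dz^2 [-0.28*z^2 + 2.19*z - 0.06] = -0.560000000000000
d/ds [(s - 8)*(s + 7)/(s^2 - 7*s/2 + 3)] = 2*(-5*s^2 + 236*s - 398)/(4*s^4 - 28*s^3 + 73*s^2 - 84*s + 36)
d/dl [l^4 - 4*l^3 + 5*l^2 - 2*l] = 4*l^3 - 12*l^2 + 10*l - 2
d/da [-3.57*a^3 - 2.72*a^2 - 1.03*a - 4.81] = -10.71*a^2 - 5.44*a - 1.03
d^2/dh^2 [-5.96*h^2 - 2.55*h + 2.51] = -11.9200000000000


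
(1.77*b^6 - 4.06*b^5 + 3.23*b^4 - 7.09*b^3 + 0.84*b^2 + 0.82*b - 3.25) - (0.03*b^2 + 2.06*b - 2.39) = 1.77*b^6 - 4.06*b^5 + 3.23*b^4 - 7.09*b^3 + 0.81*b^2 - 1.24*b - 0.86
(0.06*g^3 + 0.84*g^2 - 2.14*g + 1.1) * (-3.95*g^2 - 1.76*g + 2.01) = -0.237*g^5 - 3.4236*g^4 + 7.0952*g^3 + 1.1098*g^2 - 6.2374*g + 2.211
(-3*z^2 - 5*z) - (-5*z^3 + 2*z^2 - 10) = 5*z^3 - 5*z^2 - 5*z + 10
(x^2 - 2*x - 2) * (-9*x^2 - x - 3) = -9*x^4 + 17*x^3 + 17*x^2 + 8*x + 6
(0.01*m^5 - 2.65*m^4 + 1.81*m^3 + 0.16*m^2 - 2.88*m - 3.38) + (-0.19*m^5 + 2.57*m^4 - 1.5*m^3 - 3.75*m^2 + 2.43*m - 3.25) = -0.18*m^5 - 0.0800000000000001*m^4 + 0.31*m^3 - 3.59*m^2 - 0.45*m - 6.63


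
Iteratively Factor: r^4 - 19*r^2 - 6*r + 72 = (r - 4)*(r^3 + 4*r^2 - 3*r - 18) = (r - 4)*(r + 3)*(r^2 + r - 6) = (r - 4)*(r - 2)*(r + 3)*(r + 3)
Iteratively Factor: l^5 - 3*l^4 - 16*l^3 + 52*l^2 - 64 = (l + 4)*(l^4 - 7*l^3 + 12*l^2 + 4*l - 16) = (l - 4)*(l + 4)*(l^3 - 3*l^2 + 4) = (l - 4)*(l - 2)*(l + 4)*(l^2 - l - 2) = (l - 4)*(l - 2)*(l + 1)*(l + 4)*(l - 2)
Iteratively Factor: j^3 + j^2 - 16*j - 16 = (j - 4)*(j^2 + 5*j + 4) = (j - 4)*(j + 1)*(j + 4)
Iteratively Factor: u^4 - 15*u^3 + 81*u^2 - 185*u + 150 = (u - 2)*(u^3 - 13*u^2 + 55*u - 75) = (u - 5)*(u - 2)*(u^2 - 8*u + 15) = (u - 5)*(u - 3)*(u - 2)*(u - 5)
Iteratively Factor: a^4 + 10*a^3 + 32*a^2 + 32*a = (a + 2)*(a^3 + 8*a^2 + 16*a) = (a + 2)*(a + 4)*(a^2 + 4*a) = a*(a + 2)*(a + 4)*(a + 4)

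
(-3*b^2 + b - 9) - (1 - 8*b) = -3*b^2 + 9*b - 10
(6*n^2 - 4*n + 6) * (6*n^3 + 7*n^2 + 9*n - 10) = 36*n^5 + 18*n^4 + 62*n^3 - 54*n^2 + 94*n - 60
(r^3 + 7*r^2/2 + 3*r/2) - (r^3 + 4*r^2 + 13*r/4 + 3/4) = -r^2/2 - 7*r/4 - 3/4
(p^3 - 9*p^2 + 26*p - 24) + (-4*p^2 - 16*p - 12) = p^3 - 13*p^2 + 10*p - 36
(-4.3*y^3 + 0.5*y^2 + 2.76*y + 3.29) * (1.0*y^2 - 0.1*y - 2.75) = -4.3*y^5 + 0.93*y^4 + 14.535*y^3 + 1.639*y^2 - 7.919*y - 9.0475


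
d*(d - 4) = d^2 - 4*d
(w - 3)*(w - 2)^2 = w^3 - 7*w^2 + 16*w - 12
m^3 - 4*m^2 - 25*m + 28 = (m - 7)*(m - 1)*(m + 4)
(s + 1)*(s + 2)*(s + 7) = s^3 + 10*s^2 + 23*s + 14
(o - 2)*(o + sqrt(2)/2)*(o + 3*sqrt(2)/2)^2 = o^4 - 2*o^3 + 7*sqrt(2)*o^3/2 - 7*sqrt(2)*o^2 + 15*o^2/2 - 15*o + 9*sqrt(2)*o/4 - 9*sqrt(2)/2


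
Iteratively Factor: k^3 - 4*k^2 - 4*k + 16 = (k - 4)*(k^2 - 4) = (k - 4)*(k - 2)*(k + 2)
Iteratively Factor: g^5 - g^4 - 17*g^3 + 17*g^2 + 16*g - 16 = (g - 1)*(g^4 - 17*g^2 + 16) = (g - 1)*(g + 1)*(g^3 - g^2 - 16*g + 16) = (g - 4)*(g - 1)*(g + 1)*(g^2 + 3*g - 4) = (g - 4)*(g - 1)^2*(g + 1)*(g + 4)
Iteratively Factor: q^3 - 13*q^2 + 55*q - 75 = (q - 3)*(q^2 - 10*q + 25) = (q - 5)*(q - 3)*(q - 5)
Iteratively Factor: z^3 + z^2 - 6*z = (z + 3)*(z^2 - 2*z) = z*(z + 3)*(z - 2)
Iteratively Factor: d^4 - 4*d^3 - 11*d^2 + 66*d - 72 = (d - 3)*(d^3 - d^2 - 14*d + 24) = (d - 3)*(d - 2)*(d^2 + d - 12) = (d - 3)^2*(d - 2)*(d + 4)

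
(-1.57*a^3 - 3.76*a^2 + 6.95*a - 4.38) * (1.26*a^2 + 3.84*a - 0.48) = -1.9782*a^5 - 10.7664*a^4 - 4.9278*a^3 + 22.974*a^2 - 20.1552*a + 2.1024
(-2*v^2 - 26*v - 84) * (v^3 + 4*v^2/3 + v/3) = -2*v^5 - 86*v^4/3 - 358*v^3/3 - 362*v^2/3 - 28*v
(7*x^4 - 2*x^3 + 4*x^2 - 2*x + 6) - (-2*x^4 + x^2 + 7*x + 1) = 9*x^4 - 2*x^3 + 3*x^2 - 9*x + 5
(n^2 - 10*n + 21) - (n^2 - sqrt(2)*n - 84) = -10*n + sqrt(2)*n + 105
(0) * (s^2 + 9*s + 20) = 0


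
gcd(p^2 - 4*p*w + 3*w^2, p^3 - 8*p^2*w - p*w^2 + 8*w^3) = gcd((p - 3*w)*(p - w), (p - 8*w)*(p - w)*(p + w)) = p - w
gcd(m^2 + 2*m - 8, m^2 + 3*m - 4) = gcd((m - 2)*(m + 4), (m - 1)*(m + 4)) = m + 4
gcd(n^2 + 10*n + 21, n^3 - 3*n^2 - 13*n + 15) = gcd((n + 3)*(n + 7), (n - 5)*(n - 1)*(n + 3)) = n + 3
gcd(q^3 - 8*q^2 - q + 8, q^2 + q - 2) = q - 1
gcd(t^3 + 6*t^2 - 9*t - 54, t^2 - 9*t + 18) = t - 3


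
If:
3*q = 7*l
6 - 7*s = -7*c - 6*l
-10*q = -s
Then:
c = 236*s/245 - 6/7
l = 3*s/70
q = s/10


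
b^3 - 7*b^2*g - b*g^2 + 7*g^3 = (b - 7*g)*(b - g)*(b + g)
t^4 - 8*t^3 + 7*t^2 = t^2*(t - 7)*(t - 1)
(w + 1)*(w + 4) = w^2 + 5*w + 4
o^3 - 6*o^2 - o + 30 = (o - 5)*(o - 3)*(o + 2)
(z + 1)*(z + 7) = z^2 + 8*z + 7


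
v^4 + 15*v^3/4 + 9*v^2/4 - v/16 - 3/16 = (v - 1/4)*(v + 1/2)^2*(v + 3)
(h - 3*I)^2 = h^2 - 6*I*h - 9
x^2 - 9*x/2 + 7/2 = (x - 7/2)*(x - 1)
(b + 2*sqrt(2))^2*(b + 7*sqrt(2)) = b^3 + 11*sqrt(2)*b^2 + 64*b + 56*sqrt(2)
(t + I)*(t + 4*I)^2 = t^3 + 9*I*t^2 - 24*t - 16*I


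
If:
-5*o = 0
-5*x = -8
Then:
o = 0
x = 8/5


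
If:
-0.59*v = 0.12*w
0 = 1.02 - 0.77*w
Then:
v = -0.27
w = 1.32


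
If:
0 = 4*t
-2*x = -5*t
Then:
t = 0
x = 0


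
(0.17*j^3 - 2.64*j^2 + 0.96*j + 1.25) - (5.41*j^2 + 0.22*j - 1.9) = 0.17*j^3 - 8.05*j^2 + 0.74*j + 3.15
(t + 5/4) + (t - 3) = 2*t - 7/4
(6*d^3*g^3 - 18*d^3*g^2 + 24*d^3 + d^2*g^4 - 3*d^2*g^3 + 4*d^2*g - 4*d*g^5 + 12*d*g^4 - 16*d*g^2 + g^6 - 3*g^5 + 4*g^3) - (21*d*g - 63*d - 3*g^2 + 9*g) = 6*d^3*g^3 - 18*d^3*g^2 + 24*d^3 + d^2*g^4 - 3*d^2*g^3 + 4*d^2*g - 4*d*g^5 + 12*d*g^4 - 16*d*g^2 - 21*d*g + 63*d + g^6 - 3*g^5 + 4*g^3 + 3*g^2 - 9*g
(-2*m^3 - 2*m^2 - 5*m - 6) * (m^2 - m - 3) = -2*m^5 + 3*m^3 + 5*m^2 + 21*m + 18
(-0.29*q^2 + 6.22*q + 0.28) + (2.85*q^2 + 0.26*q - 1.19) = 2.56*q^2 + 6.48*q - 0.91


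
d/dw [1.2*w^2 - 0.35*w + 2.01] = 2.4*w - 0.35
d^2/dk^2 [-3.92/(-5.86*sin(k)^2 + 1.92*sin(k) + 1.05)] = (538.444928*sin(k)^4 - 132.314112*sin(k)^3 - 696.737664*sin(k)^2 + 256.725504*sin(k) - 77.140896)/(-5.86*sin(k)^2 + 1.92*sin(k) + 1.05)^3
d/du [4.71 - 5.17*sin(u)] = -5.17*cos(u)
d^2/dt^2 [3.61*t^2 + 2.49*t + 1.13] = 7.22000000000000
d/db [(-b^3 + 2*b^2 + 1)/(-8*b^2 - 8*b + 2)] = (4*b^4 + 8*b^3 - 11*b^2 + 12*b + 4)/(2*(16*b^4 + 32*b^3 + 8*b^2 - 8*b + 1))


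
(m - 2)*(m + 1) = m^2 - m - 2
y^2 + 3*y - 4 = (y - 1)*(y + 4)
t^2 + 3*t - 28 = (t - 4)*(t + 7)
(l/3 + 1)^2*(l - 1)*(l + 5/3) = l^4/9 + 20*l^3/27 + 34*l^2/27 - 4*l/9 - 5/3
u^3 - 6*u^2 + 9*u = u*(u - 3)^2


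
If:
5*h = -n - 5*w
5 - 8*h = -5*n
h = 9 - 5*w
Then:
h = -10/7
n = -23/7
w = 73/35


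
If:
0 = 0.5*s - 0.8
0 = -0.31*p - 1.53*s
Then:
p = -7.90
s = 1.60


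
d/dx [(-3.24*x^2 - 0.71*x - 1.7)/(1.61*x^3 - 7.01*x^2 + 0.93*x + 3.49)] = (5.2164*x^4 + 2.2862*x^3 + 0.220700000000001*x^2 - 46.4492*x - 0.8969)/(2.5921*x^6 - 22.5722*x^5 + 52.1347*x^4 - 1.8008*x^3 - 48.0649*x^2 + 6.4914*x + 12.1801)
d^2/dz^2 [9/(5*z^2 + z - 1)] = 18*(-25*z^2 - 5*z + (10*z + 1)^2 + 5)/(5*z^2 + z - 1)^3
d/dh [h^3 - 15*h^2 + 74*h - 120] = 3*h^2 - 30*h + 74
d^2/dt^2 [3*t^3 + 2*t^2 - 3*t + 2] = 18*t + 4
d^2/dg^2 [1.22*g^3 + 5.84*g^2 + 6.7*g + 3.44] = 7.32*g + 11.68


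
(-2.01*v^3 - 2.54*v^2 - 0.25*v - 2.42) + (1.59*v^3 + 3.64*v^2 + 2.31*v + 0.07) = -0.42*v^3 + 1.1*v^2 + 2.06*v - 2.35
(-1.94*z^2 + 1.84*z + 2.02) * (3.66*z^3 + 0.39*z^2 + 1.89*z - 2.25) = -7.1004*z^5 + 5.9778*z^4 + 4.4442*z^3 + 8.6304*z^2 - 0.322200000000001*z - 4.545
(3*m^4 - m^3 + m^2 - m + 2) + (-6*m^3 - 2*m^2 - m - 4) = 3*m^4 - 7*m^3 - m^2 - 2*m - 2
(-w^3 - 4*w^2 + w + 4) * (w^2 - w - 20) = -w^5 - 3*w^4 + 25*w^3 + 83*w^2 - 24*w - 80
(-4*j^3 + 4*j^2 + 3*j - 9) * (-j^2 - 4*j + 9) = 4*j^5 + 12*j^4 - 55*j^3 + 33*j^2 + 63*j - 81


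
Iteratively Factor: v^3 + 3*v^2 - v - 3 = (v - 1)*(v^2 + 4*v + 3) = (v - 1)*(v + 1)*(v + 3)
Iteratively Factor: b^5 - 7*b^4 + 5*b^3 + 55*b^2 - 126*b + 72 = (b - 1)*(b^4 - 6*b^3 - b^2 + 54*b - 72) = (b - 3)*(b - 1)*(b^3 - 3*b^2 - 10*b + 24) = (b - 4)*(b - 3)*(b - 1)*(b^2 + b - 6) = (b - 4)*(b - 3)*(b - 2)*(b - 1)*(b + 3)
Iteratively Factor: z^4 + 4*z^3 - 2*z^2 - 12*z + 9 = (z - 1)*(z^3 + 5*z^2 + 3*z - 9) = (z - 1)^2*(z^2 + 6*z + 9) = (z - 1)^2*(z + 3)*(z + 3)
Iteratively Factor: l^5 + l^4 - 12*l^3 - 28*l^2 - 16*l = (l)*(l^4 + l^3 - 12*l^2 - 28*l - 16) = l*(l + 2)*(l^3 - l^2 - 10*l - 8) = l*(l + 1)*(l + 2)*(l^2 - 2*l - 8) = l*(l - 4)*(l + 1)*(l + 2)*(l + 2)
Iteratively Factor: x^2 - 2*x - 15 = (x - 5)*(x + 3)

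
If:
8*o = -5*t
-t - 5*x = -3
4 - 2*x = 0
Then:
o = 35/8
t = -7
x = 2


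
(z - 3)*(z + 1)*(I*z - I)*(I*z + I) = -z^4 + 2*z^3 + 4*z^2 - 2*z - 3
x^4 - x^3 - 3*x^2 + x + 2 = (x - 2)*(x - 1)*(x + 1)^2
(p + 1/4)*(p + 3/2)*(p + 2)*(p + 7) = p^4 + 43*p^3/4 + 241*p^2/8 + 223*p/8 + 21/4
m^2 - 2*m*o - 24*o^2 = (m - 6*o)*(m + 4*o)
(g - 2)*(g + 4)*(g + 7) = g^3 + 9*g^2 + 6*g - 56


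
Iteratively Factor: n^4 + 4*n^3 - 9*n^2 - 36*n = (n + 4)*(n^3 - 9*n) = n*(n + 4)*(n^2 - 9) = n*(n + 3)*(n + 4)*(n - 3)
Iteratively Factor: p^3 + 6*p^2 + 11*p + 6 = (p + 2)*(p^2 + 4*p + 3) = (p + 1)*(p + 2)*(p + 3)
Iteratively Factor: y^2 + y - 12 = (y + 4)*(y - 3)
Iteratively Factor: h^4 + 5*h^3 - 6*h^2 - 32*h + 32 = (h + 4)*(h^3 + h^2 - 10*h + 8) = (h - 2)*(h + 4)*(h^2 + 3*h - 4) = (h - 2)*(h - 1)*(h + 4)*(h + 4)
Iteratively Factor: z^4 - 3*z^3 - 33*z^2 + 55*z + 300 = (z + 4)*(z^3 - 7*z^2 - 5*z + 75) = (z - 5)*(z + 4)*(z^2 - 2*z - 15) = (z - 5)*(z + 3)*(z + 4)*(z - 5)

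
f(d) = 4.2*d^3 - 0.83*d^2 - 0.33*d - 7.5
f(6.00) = 867.84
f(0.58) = -7.15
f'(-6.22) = 497.47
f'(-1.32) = 23.82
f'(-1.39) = 26.32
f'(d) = 12.6*d^2 - 1.66*d - 0.33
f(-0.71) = -9.19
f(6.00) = 867.84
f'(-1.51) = 30.91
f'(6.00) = 443.31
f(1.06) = -3.78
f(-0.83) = -10.20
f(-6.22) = -1048.25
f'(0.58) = 2.95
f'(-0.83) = 9.73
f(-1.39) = -19.92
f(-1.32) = -18.17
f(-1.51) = -23.35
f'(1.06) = 12.07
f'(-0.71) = 7.20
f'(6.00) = 443.31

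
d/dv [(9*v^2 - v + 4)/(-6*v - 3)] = 3*(-2*v^2 - 2*v + 1)/(4*v^2 + 4*v + 1)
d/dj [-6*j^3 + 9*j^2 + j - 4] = -18*j^2 + 18*j + 1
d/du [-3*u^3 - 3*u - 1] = -9*u^2 - 3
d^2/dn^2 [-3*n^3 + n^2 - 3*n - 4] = 2 - 18*n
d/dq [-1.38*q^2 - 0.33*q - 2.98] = -2.76*q - 0.33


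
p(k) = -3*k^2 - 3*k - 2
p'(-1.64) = 6.84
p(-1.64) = -5.15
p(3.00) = -38.00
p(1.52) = -13.49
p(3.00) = -38.00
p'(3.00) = -21.00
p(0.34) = -3.37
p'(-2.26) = 10.56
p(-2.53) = -13.61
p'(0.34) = -5.04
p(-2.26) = -10.54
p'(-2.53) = 12.18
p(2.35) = -25.62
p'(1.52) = -12.12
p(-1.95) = -7.56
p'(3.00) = -21.00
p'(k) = -6*k - 3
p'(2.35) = -17.10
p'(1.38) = -11.28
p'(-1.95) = 8.70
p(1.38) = -11.85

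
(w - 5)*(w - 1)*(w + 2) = w^3 - 4*w^2 - 7*w + 10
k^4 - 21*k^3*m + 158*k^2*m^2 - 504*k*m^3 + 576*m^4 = (k - 8*m)*(k - 6*m)*(k - 4*m)*(k - 3*m)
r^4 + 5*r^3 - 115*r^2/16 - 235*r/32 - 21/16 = (r - 7/4)*(r + 1/4)*(r + 1/2)*(r + 6)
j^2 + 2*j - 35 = (j - 5)*(j + 7)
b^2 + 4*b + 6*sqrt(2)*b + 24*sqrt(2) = (b + 4)*(b + 6*sqrt(2))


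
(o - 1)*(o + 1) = o^2 - 1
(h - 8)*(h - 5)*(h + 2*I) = h^3 - 13*h^2 + 2*I*h^2 + 40*h - 26*I*h + 80*I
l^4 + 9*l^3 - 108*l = l*(l - 3)*(l + 6)^2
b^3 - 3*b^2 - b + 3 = (b - 3)*(b - 1)*(b + 1)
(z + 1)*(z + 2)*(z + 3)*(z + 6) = z^4 + 12*z^3 + 47*z^2 + 72*z + 36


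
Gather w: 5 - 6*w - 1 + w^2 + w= w^2 - 5*w + 4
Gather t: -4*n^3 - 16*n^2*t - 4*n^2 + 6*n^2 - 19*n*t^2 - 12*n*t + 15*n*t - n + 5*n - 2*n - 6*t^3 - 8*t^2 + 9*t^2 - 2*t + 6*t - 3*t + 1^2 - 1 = -4*n^3 + 2*n^2 + 2*n - 6*t^3 + t^2*(1 - 19*n) + t*(-16*n^2 + 3*n + 1)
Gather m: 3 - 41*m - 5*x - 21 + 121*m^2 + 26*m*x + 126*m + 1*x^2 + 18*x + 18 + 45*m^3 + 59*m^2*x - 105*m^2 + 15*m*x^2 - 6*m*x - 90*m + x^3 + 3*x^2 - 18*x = 45*m^3 + m^2*(59*x + 16) + m*(15*x^2 + 20*x - 5) + x^3 + 4*x^2 - 5*x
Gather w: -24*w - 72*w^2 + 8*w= -72*w^2 - 16*w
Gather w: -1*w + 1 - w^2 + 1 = -w^2 - w + 2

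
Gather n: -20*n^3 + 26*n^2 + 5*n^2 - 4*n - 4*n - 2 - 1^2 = -20*n^3 + 31*n^2 - 8*n - 3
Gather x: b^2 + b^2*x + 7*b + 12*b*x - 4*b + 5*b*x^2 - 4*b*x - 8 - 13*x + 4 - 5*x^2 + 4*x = b^2 + 3*b + x^2*(5*b - 5) + x*(b^2 + 8*b - 9) - 4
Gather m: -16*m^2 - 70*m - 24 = -16*m^2 - 70*m - 24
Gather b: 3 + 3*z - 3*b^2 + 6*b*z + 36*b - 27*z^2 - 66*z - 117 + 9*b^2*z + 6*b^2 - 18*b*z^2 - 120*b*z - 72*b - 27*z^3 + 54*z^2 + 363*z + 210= b^2*(9*z + 3) + b*(-18*z^2 - 114*z - 36) - 27*z^3 + 27*z^2 + 300*z + 96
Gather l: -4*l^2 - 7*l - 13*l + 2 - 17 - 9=-4*l^2 - 20*l - 24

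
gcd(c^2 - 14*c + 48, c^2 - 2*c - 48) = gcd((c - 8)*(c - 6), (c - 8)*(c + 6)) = c - 8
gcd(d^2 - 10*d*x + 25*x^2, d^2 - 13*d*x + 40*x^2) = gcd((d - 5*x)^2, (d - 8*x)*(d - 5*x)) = -d + 5*x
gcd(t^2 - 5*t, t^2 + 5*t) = t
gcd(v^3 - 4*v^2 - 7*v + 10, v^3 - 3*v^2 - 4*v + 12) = v + 2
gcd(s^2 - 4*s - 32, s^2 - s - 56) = s - 8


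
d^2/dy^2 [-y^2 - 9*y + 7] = -2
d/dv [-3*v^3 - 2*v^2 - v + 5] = -9*v^2 - 4*v - 1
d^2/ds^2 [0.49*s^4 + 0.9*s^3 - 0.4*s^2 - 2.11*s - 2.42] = 5.88*s^2 + 5.4*s - 0.8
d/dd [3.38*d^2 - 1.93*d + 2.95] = 6.76*d - 1.93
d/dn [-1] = 0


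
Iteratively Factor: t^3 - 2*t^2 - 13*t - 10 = (t - 5)*(t^2 + 3*t + 2) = (t - 5)*(t + 1)*(t + 2)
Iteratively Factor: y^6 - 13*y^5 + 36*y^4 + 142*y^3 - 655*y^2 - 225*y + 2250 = (y - 5)*(y^5 - 8*y^4 - 4*y^3 + 122*y^2 - 45*y - 450) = (y - 5)*(y - 3)*(y^4 - 5*y^3 - 19*y^2 + 65*y + 150) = (y - 5)^2*(y - 3)*(y^3 - 19*y - 30) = (y - 5)^2*(y - 3)*(y + 2)*(y^2 - 2*y - 15) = (y - 5)^3*(y - 3)*(y + 2)*(y + 3)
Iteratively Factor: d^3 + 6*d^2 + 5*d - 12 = (d + 3)*(d^2 + 3*d - 4) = (d - 1)*(d + 3)*(d + 4)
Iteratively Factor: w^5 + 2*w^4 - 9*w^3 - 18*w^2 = (w + 2)*(w^4 - 9*w^2) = w*(w + 2)*(w^3 - 9*w) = w*(w - 3)*(w + 2)*(w^2 + 3*w) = w*(w - 3)*(w + 2)*(w + 3)*(w)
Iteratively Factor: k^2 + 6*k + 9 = (k + 3)*(k + 3)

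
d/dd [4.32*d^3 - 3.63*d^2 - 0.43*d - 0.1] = 12.96*d^2 - 7.26*d - 0.43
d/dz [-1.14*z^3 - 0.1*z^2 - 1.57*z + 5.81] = -3.42*z^2 - 0.2*z - 1.57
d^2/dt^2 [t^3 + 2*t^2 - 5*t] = 6*t + 4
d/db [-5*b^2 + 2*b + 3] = 2 - 10*b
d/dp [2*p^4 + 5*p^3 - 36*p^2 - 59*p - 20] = 8*p^3 + 15*p^2 - 72*p - 59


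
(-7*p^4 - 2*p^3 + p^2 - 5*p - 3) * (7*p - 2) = -49*p^5 + 11*p^3 - 37*p^2 - 11*p + 6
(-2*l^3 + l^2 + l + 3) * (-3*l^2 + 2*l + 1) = 6*l^5 - 7*l^4 - 3*l^3 - 6*l^2 + 7*l + 3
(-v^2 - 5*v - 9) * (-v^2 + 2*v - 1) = v^4 + 3*v^3 - 13*v + 9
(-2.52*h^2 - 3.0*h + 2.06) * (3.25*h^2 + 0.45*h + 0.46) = -8.19*h^4 - 10.884*h^3 + 4.1858*h^2 - 0.453*h + 0.9476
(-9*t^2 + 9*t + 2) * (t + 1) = -9*t^3 + 11*t + 2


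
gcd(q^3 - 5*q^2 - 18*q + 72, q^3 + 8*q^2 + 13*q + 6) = 1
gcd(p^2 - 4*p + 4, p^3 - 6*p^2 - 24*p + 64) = p - 2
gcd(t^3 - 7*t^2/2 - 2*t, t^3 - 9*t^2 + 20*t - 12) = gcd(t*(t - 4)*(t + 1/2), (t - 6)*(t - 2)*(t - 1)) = 1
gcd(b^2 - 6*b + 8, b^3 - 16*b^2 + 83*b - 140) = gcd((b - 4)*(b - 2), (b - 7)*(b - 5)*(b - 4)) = b - 4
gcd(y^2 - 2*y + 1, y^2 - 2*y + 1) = y^2 - 2*y + 1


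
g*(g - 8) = g^2 - 8*g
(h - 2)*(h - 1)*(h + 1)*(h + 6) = h^4 + 4*h^3 - 13*h^2 - 4*h + 12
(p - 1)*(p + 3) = p^2 + 2*p - 3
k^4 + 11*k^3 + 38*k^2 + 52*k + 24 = (k + 1)*(k + 2)^2*(k + 6)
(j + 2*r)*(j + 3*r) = j^2 + 5*j*r + 6*r^2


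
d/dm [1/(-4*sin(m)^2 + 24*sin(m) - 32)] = (sin(m) - 3)*cos(m)/(2*(sin(m)^2 - 6*sin(m) + 8)^2)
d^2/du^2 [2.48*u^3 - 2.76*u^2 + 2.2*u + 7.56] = 14.88*u - 5.52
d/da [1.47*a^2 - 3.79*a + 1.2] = 2.94*a - 3.79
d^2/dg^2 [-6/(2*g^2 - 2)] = 6*(-3*g^2 - 1)/(g^2 - 1)^3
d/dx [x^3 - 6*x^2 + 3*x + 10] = 3*x^2 - 12*x + 3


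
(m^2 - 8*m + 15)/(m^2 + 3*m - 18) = (m - 5)/(m + 6)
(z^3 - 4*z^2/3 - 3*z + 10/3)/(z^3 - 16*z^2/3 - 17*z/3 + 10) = (z - 2)/(z - 6)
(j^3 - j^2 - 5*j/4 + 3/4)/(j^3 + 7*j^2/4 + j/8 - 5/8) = 2*(2*j - 3)/(4*j + 5)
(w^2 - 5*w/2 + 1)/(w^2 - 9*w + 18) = (w^2 - 5*w/2 + 1)/(w^2 - 9*w + 18)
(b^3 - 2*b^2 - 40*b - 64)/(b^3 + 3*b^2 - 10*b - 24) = (b - 8)/(b - 3)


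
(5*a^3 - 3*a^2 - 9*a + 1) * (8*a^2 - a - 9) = 40*a^5 - 29*a^4 - 114*a^3 + 44*a^2 + 80*a - 9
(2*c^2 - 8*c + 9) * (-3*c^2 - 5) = -6*c^4 + 24*c^3 - 37*c^2 + 40*c - 45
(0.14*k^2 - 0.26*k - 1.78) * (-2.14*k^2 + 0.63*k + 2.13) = -0.2996*k^4 + 0.6446*k^3 + 3.9436*k^2 - 1.6752*k - 3.7914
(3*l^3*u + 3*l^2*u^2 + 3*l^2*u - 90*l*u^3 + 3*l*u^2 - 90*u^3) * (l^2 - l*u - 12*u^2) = 3*l^5*u + 3*l^4*u - 129*l^3*u^3 + 54*l^2*u^4 - 129*l^2*u^3 + 1080*l*u^5 + 54*l*u^4 + 1080*u^5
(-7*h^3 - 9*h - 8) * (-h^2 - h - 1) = 7*h^5 + 7*h^4 + 16*h^3 + 17*h^2 + 17*h + 8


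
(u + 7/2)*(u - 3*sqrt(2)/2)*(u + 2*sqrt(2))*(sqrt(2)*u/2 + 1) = sqrt(2)*u^4/2 + 3*u^3/2 + 7*sqrt(2)*u^3/4 - 5*sqrt(2)*u^2/2 + 21*u^2/4 - 35*sqrt(2)*u/4 - 6*u - 21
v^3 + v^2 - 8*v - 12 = (v - 3)*(v + 2)^2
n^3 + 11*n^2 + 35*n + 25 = (n + 1)*(n + 5)^2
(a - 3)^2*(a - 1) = a^3 - 7*a^2 + 15*a - 9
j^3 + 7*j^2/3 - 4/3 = (j - 2/3)*(j + 1)*(j + 2)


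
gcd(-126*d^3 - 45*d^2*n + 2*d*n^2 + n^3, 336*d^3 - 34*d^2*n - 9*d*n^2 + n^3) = 42*d^2 + d*n - n^2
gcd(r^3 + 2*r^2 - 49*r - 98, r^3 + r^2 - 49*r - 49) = r^2 - 49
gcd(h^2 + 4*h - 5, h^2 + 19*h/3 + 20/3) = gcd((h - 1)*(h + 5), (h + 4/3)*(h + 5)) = h + 5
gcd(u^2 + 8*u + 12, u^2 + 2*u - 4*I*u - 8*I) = u + 2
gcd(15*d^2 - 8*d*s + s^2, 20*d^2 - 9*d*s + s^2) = -5*d + s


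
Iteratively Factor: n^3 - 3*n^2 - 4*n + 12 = (n - 2)*(n^2 - n - 6) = (n - 3)*(n - 2)*(n + 2)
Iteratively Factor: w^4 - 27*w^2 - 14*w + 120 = (w - 2)*(w^3 + 2*w^2 - 23*w - 60) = (w - 2)*(w + 3)*(w^2 - w - 20) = (w - 5)*(w - 2)*(w + 3)*(w + 4)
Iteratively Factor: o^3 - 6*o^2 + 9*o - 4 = (o - 1)*(o^2 - 5*o + 4) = (o - 4)*(o - 1)*(o - 1)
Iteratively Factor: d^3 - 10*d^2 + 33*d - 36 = (d - 3)*(d^2 - 7*d + 12) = (d - 4)*(d - 3)*(d - 3)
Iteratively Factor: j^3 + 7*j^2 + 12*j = (j)*(j^2 + 7*j + 12) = j*(j + 4)*(j + 3)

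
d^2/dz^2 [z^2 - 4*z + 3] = 2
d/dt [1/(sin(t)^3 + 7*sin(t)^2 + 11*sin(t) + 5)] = -(3*sin(t) + 11)*cos(t)/((sin(t) + 1)^3*(sin(t) + 5)^2)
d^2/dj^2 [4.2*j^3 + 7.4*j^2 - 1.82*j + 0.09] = 25.2*j + 14.8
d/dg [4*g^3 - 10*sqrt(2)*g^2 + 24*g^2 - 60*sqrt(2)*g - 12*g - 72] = 12*g^2 - 20*sqrt(2)*g + 48*g - 60*sqrt(2) - 12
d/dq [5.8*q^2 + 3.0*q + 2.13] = 11.6*q + 3.0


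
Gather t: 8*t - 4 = 8*t - 4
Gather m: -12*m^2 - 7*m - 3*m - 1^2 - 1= -12*m^2 - 10*m - 2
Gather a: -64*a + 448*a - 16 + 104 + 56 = 384*a + 144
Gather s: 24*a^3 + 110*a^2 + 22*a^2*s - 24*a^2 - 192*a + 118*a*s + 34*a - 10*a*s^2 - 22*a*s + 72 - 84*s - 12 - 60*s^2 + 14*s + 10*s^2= 24*a^3 + 86*a^2 - 158*a + s^2*(-10*a - 50) + s*(22*a^2 + 96*a - 70) + 60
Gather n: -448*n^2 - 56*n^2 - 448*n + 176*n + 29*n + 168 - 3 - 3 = -504*n^2 - 243*n + 162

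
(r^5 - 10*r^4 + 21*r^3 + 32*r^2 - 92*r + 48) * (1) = r^5 - 10*r^4 + 21*r^3 + 32*r^2 - 92*r + 48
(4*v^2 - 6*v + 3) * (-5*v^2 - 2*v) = -20*v^4 + 22*v^3 - 3*v^2 - 6*v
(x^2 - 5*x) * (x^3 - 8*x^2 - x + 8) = x^5 - 13*x^4 + 39*x^3 + 13*x^2 - 40*x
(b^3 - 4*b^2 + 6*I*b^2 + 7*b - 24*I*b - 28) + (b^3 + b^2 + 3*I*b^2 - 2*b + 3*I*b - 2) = 2*b^3 - 3*b^2 + 9*I*b^2 + 5*b - 21*I*b - 30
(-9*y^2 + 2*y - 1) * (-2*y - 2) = 18*y^3 + 14*y^2 - 2*y + 2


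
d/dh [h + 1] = 1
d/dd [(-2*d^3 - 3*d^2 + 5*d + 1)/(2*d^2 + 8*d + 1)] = (-4*d^4 - 32*d^3 - 40*d^2 - 10*d - 3)/(4*d^4 + 32*d^3 + 68*d^2 + 16*d + 1)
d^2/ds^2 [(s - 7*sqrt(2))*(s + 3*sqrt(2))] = 2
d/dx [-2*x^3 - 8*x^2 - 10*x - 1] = -6*x^2 - 16*x - 10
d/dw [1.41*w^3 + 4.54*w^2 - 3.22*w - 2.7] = 4.23*w^2 + 9.08*w - 3.22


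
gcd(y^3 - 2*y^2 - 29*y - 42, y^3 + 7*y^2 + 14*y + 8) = y + 2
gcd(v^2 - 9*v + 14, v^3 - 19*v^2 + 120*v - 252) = v - 7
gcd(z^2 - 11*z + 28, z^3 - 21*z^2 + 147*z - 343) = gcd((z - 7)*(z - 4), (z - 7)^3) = z - 7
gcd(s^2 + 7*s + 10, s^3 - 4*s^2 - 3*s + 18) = s + 2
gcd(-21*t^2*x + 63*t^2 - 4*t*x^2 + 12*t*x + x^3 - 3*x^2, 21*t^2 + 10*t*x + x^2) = 3*t + x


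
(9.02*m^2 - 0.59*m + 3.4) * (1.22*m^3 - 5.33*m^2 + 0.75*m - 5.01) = 11.0044*m^5 - 48.7964*m^4 + 14.0577*m^3 - 63.7547*m^2 + 5.5059*m - 17.034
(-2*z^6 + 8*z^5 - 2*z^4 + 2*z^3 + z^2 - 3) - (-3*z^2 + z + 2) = -2*z^6 + 8*z^5 - 2*z^4 + 2*z^3 + 4*z^2 - z - 5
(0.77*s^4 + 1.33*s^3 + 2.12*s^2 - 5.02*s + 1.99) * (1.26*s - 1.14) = 0.9702*s^5 + 0.798*s^4 + 1.155*s^3 - 8.742*s^2 + 8.2302*s - 2.2686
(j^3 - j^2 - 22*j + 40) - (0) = j^3 - j^2 - 22*j + 40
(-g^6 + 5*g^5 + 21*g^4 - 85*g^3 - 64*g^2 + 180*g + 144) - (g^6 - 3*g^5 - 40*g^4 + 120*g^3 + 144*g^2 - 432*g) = -2*g^6 + 8*g^5 + 61*g^4 - 205*g^3 - 208*g^2 + 612*g + 144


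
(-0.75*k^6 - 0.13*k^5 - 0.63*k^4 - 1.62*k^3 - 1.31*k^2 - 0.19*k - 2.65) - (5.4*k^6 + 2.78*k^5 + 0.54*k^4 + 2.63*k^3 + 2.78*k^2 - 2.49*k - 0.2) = -6.15*k^6 - 2.91*k^5 - 1.17*k^4 - 4.25*k^3 - 4.09*k^2 + 2.3*k - 2.45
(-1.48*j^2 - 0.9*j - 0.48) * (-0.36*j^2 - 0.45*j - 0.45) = 0.5328*j^4 + 0.99*j^3 + 1.2438*j^2 + 0.621*j + 0.216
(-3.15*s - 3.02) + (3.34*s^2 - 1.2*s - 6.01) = 3.34*s^2 - 4.35*s - 9.03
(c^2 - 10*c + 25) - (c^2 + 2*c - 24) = 49 - 12*c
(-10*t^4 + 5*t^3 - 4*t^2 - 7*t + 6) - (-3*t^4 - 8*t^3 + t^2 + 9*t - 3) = -7*t^4 + 13*t^3 - 5*t^2 - 16*t + 9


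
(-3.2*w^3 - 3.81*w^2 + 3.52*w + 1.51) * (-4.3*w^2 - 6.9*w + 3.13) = 13.76*w^5 + 38.463*w^4 + 1.137*w^3 - 42.7063*w^2 + 0.598599999999999*w + 4.7263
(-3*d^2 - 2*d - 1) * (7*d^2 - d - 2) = -21*d^4 - 11*d^3 + d^2 + 5*d + 2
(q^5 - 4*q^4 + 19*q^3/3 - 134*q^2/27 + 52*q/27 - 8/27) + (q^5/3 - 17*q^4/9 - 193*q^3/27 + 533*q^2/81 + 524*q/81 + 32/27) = 4*q^5/3 - 53*q^4/9 - 22*q^3/27 + 131*q^2/81 + 680*q/81 + 8/9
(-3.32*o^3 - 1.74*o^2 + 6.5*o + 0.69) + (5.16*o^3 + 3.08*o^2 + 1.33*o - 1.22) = 1.84*o^3 + 1.34*o^2 + 7.83*o - 0.53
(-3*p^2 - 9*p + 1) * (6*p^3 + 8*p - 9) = -18*p^5 - 54*p^4 - 18*p^3 - 45*p^2 + 89*p - 9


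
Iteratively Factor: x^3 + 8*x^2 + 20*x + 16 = (x + 2)*(x^2 + 6*x + 8) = (x + 2)*(x + 4)*(x + 2)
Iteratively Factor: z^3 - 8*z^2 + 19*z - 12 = (z - 4)*(z^2 - 4*z + 3) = (z - 4)*(z - 3)*(z - 1)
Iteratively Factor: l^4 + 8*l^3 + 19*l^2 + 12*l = (l + 4)*(l^3 + 4*l^2 + 3*l) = (l + 1)*(l + 4)*(l^2 + 3*l) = l*(l + 1)*(l + 4)*(l + 3)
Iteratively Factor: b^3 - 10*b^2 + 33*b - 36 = (b - 4)*(b^2 - 6*b + 9) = (b - 4)*(b - 3)*(b - 3)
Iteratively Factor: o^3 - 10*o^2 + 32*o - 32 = (o - 4)*(o^2 - 6*o + 8) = (o - 4)*(o - 2)*(o - 4)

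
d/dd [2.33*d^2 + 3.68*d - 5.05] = 4.66*d + 3.68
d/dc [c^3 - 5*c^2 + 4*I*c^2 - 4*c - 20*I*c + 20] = 3*c^2 + c*(-10 + 8*I) - 4 - 20*I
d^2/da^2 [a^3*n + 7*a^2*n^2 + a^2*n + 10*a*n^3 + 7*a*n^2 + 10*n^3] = 2*n*(3*a + 7*n + 1)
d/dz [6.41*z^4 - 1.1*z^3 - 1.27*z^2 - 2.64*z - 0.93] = 25.64*z^3 - 3.3*z^2 - 2.54*z - 2.64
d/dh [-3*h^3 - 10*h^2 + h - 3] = -9*h^2 - 20*h + 1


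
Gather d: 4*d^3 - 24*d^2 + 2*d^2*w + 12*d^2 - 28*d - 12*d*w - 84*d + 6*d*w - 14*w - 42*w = 4*d^3 + d^2*(2*w - 12) + d*(-6*w - 112) - 56*w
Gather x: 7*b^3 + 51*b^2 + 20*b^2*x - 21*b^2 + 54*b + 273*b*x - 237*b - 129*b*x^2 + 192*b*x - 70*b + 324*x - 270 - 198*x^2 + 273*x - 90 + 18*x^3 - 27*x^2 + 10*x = 7*b^3 + 30*b^2 - 253*b + 18*x^3 + x^2*(-129*b - 225) + x*(20*b^2 + 465*b + 607) - 360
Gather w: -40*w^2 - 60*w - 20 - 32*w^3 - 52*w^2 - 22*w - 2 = -32*w^3 - 92*w^2 - 82*w - 22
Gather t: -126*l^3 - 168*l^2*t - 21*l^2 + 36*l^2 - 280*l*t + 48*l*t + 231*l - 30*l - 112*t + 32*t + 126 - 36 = -126*l^3 + 15*l^2 + 201*l + t*(-168*l^2 - 232*l - 80) + 90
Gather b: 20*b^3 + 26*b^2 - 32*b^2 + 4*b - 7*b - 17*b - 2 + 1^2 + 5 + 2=20*b^3 - 6*b^2 - 20*b + 6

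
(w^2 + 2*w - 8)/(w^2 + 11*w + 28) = (w - 2)/(w + 7)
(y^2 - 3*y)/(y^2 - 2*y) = (y - 3)/(y - 2)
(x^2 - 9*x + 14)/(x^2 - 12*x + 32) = (x^2 - 9*x + 14)/(x^2 - 12*x + 32)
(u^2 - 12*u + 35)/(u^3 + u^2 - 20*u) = (u^2 - 12*u + 35)/(u*(u^2 + u - 20))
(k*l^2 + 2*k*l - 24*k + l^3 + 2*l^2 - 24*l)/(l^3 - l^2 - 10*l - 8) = (k*l + 6*k + l^2 + 6*l)/(l^2 + 3*l + 2)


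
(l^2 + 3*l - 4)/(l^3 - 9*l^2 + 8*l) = (l + 4)/(l*(l - 8))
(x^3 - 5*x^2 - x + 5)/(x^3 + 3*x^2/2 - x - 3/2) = 2*(x - 5)/(2*x + 3)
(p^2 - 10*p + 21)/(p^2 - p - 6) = (p - 7)/(p + 2)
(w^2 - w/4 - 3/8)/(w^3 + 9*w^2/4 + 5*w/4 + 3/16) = 2*(4*w - 3)/(8*w^2 + 14*w + 3)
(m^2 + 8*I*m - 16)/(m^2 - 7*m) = (m^2 + 8*I*m - 16)/(m*(m - 7))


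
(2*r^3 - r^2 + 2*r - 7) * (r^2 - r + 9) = 2*r^5 - 3*r^4 + 21*r^3 - 18*r^2 + 25*r - 63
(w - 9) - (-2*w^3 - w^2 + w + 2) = 2*w^3 + w^2 - 11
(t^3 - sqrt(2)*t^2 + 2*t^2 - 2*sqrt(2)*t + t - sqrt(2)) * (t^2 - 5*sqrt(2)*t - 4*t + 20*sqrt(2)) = t^5 - 6*sqrt(2)*t^4 - 2*t^4 + 3*t^3 + 12*sqrt(2)*t^3 - 24*t^2 + 42*sqrt(2)*t^2 - 70*t + 24*sqrt(2)*t - 40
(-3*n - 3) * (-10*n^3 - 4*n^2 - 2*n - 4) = 30*n^4 + 42*n^3 + 18*n^2 + 18*n + 12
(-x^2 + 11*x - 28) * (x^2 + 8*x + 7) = -x^4 + 3*x^3 + 53*x^2 - 147*x - 196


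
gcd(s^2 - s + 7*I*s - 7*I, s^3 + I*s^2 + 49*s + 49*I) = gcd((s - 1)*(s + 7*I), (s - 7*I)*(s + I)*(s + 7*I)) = s + 7*I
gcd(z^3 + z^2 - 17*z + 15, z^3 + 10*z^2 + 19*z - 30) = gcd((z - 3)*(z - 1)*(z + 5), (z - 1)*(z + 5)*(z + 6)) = z^2 + 4*z - 5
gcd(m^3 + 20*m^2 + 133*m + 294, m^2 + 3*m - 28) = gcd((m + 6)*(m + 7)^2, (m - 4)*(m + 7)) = m + 7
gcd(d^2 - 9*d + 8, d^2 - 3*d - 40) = d - 8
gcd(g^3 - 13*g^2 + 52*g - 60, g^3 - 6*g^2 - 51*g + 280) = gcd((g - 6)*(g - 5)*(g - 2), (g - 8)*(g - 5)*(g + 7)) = g - 5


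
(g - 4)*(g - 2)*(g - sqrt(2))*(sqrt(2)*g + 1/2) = sqrt(2)*g^4 - 6*sqrt(2)*g^3 - 3*g^3/2 + 9*g^2 + 15*sqrt(2)*g^2/2 - 12*g + 3*sqrt(2)*g - 4*sqrt(2)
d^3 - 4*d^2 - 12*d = d*(d - 6)*(d + 2)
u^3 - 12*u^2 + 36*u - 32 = (u - 8)*(u - 2)^2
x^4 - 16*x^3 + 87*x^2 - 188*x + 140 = (x - 7)*(x - 5)*(x - 2)^2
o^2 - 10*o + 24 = (o - 6)*(o - 4)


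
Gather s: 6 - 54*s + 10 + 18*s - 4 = 12 - 36*s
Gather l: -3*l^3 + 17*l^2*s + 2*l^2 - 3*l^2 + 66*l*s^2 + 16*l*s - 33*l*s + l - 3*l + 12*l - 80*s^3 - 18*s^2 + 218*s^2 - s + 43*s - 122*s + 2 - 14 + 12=-3*l^3 + l^2*(17*s - 1) + l*(66*s^2 - 17*s + 10) - 80*s^3 + 200*s^2 - 80*s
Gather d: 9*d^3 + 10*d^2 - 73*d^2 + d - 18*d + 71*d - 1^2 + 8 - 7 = 9*d^3 - 63*d^2 + 54*d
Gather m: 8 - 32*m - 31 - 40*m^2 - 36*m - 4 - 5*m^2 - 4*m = -45*m^2 - 72*m - 27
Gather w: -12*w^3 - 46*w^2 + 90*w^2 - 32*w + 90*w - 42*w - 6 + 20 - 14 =-12*w^3 + 44*w^2 + 16*w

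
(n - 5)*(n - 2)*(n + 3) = n^3 - 4*n^2 - 11*n + 30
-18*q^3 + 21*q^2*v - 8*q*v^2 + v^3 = (-3*q + v)^2*(-2*q + v)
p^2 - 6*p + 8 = (p - 4)*(p - 2)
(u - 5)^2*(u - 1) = u^3 - 11*u^2 + 35*u - 25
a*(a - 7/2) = a^2 - 7*a/2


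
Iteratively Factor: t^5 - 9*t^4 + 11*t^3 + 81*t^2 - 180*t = (t + 3)*(t^4 - 12*t^3 + 47*t^2 - 60*t) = (t - 4)*(t + 3)*(t^3 - 8*t^2 + 15*t) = (t - 5)*(t - 4)*(t + 3)*(t^2 - 3*t) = t*(t - 5)*(t - 4)*(t + 3)*(t - 3)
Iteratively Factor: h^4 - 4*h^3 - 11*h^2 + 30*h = (h)*(h^3 - 4*h^2 - 11*h + 30) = h*(h - 5)*(h^2 + h - 6) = h*(h - 5)*(h + 3)*(h - 2)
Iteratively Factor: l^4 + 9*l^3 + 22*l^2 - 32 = (l - 1)*(l^3 + 10*l^2 + 32*l + 32) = (l - 1)*(l + 4)*(l^2 + 6*l + 8) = (l - 1)*(l + 2)*(l + 4)*(l + 4)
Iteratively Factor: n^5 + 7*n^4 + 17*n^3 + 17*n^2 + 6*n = (n + 1)*(n^4 + 6*n^3 + 11*n^2 + 6*n) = (n + 1)*(n + 2)*(n^3 + 4*n^2 + 3*n) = (n + 1)*(n + 2)*(n + 3)*(n^2 + n) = (n + 1)^2*(n + 2)*(n + 3)*(n)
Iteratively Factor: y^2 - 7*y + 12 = (y - 3)*(y - 4)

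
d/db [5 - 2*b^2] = -4*b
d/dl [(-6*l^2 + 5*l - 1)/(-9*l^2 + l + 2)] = (39*l^2 - 42*l + 11)/(81*l^4 - 18*l^3 - 35*l^2 + 4*l + 4)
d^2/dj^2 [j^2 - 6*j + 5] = 2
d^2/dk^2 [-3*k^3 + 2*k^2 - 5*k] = 4 - 18*k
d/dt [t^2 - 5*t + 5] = 2*t - 5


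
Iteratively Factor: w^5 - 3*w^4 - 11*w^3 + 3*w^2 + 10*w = (w - 5)*(w^4 + 2*w^3 - w^2 - 2*w) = (w - 5)*(w + 1)*(w^3 + w^2 - 2*w) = (w - 5)*(w - 1)*(w + 1)*(w^2 + 2*w) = w*(w - 5)*(w - 1)*(w + 1)*(w + 2)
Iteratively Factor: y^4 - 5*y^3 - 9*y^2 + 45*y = (y)*(y^3 - 5*y^2 - 9*y + 45) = y*(y - 3)*(y^2 - 2*y - 15) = y*(y - 3)*(y + 3)*(y - 5)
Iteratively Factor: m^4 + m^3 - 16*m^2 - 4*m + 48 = (m + 2)*(m^3 - m^2 - 14*m + 24) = (m - 3)*(m + 2)*(m^2 + 2*m - 8) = (m - 3)*(m + 2)*(m + 4)*(m - 2)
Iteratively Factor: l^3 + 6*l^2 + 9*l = (l + 3)*(l^2 + 3*l) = l*(l + 3)*(l + 3)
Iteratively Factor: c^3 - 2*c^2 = (c)*(c^2 - 2*c) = c^2*(c - 2)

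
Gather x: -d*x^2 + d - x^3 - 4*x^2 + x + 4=d - x^3 + x^2*(-d - 4) + x + 4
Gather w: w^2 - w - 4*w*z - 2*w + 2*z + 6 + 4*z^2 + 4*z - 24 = w^2 + w*(-4*z - 3) + 4*z^2 + 6*z - 18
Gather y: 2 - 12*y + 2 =4 - 12*y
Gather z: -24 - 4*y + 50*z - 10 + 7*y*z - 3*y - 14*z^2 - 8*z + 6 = -7*y - 14*z^2 + z*(7*y + 42) - 28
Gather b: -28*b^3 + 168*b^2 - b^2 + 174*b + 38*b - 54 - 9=-28*b^3 + 167*b^2 + 212*b - 63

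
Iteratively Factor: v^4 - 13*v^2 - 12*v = (v)*(v^3 - 13*v - 12) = v*(v + 3)*(v^2 - 3*v - 4) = v*(v - 4)*(v + 3)*(v + 1)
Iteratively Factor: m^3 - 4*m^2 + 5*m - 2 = (m - 2)*(m^2 - 2*m + 1) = (m - 2)*(m - 1)*(m - 1)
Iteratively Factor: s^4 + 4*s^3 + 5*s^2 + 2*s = (s + 2)*(s^3 + 2*s^2 + s) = (s + 1)*(s + 2)*(s^2 + s) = (s + 1)^2*(s + 2)*(s)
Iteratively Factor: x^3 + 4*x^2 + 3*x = (x + 1)*(x^2 + 3*x) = (x + 1)*(x + 3)*(x)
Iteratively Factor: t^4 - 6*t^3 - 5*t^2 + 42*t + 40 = (t + 1)*(t^3 - 7*t^2 + 2*t + 40) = (t - 5)*(t + 1)*(t^2 - 2*t - 8) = (t - 5)*(t - 4)*(t + 1)*(t + 2)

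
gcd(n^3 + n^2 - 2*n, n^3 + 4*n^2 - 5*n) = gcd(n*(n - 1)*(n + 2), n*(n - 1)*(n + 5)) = n^2 - n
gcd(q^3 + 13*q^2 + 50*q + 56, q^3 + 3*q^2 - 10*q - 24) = q^2 + 6*q + 8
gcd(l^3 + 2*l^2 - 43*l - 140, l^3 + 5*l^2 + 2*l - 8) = l + 4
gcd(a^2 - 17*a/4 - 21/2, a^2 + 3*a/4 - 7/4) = a + 7/4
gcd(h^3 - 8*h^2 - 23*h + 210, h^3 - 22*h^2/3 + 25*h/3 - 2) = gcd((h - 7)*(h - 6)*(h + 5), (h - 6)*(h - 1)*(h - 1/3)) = h - 6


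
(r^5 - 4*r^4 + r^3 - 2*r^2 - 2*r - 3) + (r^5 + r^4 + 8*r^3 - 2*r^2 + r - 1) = 2*r^5 - 3*r^4 + 9*r^3 - 4*r^2 - r - 4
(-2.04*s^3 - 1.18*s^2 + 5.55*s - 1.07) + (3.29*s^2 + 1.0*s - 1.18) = -2.04*s^3 + 2.11*s^2 + 6.55*s - 2.25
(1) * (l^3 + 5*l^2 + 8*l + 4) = l^3 + 5*l^2 + 8*l + 4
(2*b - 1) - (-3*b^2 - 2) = 3*b^2 + 2*b + 1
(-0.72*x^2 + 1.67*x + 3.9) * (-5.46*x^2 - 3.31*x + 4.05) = 3.9312*x^4 - 6.735*x^3 - 29.7377*x^2 - 6.1455*x + 15.795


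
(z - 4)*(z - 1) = z^2 - 5*z + 4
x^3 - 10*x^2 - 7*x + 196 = (x - 7)^2*(x + 4)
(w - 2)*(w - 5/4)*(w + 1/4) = w^3 - 3*w^2 + 27*w/16 + 5/8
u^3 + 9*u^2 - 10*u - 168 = (u - 4)*(u + 6)*(u + 7)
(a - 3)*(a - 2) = a^2 - 5*a + 6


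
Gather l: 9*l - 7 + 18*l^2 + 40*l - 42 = 18*l^2 + 49*l - 49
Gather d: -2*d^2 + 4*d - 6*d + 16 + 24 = -2*d^2 - 2*d + 40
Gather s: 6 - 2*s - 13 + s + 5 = -s - 2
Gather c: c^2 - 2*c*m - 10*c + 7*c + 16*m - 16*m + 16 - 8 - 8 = c^2 + c*(-2*m - 3)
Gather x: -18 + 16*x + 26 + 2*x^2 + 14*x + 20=2*x^2 + 30*x + 28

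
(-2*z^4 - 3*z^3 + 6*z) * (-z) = 2*z^5 + 3*z^4 - 6*z^2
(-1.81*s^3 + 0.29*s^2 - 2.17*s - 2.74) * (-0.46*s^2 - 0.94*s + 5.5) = 0.8326*s^5 + 1.568*s^4 - 9.2294*s^3 + 4.8952*s^2 - 9.3594*s - 15.07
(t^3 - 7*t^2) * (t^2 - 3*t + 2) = t^5 - 10*t^4 + 23*t^3 - 14*t^2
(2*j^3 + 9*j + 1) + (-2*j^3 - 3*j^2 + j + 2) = -3*j^2 + 10*j + 3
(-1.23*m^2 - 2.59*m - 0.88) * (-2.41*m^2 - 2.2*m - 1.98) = 2.9643*m^4 + 8.9479*m^3 + 10.2542*m^2 + 7.0642*m + 1.7424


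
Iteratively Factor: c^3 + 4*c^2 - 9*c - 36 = (c + 3)*(c^2 + c - 12) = (c + 3)*(c + 4)*(c - 3)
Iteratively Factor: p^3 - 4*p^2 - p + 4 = (p - 1)*(p^2 - 3*p - 4) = (p - 1)*(p + 1)*(p - 4)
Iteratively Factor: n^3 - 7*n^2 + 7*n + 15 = (n + 1)*(n^2 - 8*n + 15) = (n - 5)*(n + 1)*(n - 3)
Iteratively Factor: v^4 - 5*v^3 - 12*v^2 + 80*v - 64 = (v - 4)*(v^3 - v^2 - 16*v + 16) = (v - 4)^2*(v^2 + 3*v - 4) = (v - 4)^2*(v - 1)*(v + 4)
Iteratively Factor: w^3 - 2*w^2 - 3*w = (w)*(w^2 - 2*w - 3) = w*(w - 3)*(w + 1)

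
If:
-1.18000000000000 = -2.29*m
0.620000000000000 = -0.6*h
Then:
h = -1.03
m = 0.52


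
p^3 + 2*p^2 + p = p*(p + 1)^2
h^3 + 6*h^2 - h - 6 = (h - 1)*(h + 1)*(h + 6)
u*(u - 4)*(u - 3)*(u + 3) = u^4 - 4*u^3 - 9*u^2 + 36*u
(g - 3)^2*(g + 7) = g^3 + g^2 - 33*g + 63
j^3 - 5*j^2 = j^2*(j - 5)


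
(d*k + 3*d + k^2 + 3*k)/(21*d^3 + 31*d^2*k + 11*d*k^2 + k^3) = (k + 3)/(21*d^2 + 10*d*k + k^2)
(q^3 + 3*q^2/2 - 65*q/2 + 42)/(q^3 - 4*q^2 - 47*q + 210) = (q^2 - 11*q/2 + 6)/(q^2 - 11*q + 30)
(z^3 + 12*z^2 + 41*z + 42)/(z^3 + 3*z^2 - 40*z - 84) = (z + 3)/(z - 6)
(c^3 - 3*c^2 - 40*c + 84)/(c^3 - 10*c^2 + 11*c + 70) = (c^2 + 4*c - 12)/(c^2 - 3*c - 10)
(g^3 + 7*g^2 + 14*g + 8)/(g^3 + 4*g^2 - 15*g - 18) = (g^2 + 6*g + 8)/(g^2 + 3*g - 18)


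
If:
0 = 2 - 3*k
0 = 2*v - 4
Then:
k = 2/3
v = 2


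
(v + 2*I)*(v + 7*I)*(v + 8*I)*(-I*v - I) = -I*v^4 + 17*v^3 - I*v^3 + 17*v^2 + 86*I*v^2 - 112*v + 86*I*v - 112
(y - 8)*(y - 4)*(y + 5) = y^3 - 7*y^2 - 28*y + 160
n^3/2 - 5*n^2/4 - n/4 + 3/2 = (n/2 + 1/2)*(n - 2)*(n - 3/2)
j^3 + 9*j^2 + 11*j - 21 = (j - 1)*(j + 3)*(j + 7)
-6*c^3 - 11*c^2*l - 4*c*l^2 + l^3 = (-6*c + l)*(c + l)^2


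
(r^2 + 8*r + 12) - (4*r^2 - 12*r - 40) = -3*r^2 + 20*r + 52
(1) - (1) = 0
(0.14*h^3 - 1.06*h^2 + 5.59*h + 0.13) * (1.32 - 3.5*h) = -0.49*h^4 + 3.8948*h^3 - 20.9642*h^2 + 6.9238*h + 0.1716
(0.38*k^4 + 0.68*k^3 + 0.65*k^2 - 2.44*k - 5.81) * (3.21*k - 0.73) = 1.2198*k^5 + 1.9054*k^4 + 1.5901*k^3 - 8.3069*k^2 - 16.8689*k + 4.2413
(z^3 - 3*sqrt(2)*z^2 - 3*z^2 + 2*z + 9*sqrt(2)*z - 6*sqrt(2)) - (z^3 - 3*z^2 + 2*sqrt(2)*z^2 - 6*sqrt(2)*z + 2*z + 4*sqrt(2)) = -5*sqrt(2)*z^2 + 15*sqrt(2)*z - 10*sqrt(2)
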